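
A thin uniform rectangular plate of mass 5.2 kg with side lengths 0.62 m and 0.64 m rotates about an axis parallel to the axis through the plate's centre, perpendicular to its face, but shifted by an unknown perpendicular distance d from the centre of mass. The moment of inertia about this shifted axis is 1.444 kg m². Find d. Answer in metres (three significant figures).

About the centre-of-mass axis, I_cm = (1/12)M(a²+b²) = (1/12)(5.2)[(0.62)² + (0.64)²] = 0.34407 kg m².
Parallel axis theorem: I = I_cm + Md², so Md² = 1.444 − 0.34407 = 1.0999 kg m².
d = √(1.0999 / 5.2) = 0.45992 m.

0.460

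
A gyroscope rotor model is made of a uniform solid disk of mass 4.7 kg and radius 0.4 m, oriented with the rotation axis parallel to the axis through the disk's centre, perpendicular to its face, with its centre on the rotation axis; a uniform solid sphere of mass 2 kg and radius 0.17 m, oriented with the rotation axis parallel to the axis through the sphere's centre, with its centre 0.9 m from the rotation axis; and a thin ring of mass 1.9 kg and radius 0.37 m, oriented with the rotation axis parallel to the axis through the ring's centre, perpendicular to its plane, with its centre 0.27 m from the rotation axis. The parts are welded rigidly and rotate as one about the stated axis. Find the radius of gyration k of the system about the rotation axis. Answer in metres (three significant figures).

0.530

Solid disk: I_cm = (1/2)MR² = (1/2)(4.7)(0.4)² = 0.376 kg m²; axis through the centre, so I = 0.376 kg m².
Solid sphere: I_cm = (2/5)MR² = (2/5)(2)(0.17)² = 0.02312 kg m²; centre at d = 0.9 m, so the parallel axis theorem gives I = 0.02312 + (2)(0.9)² = 1.6431 kg m².
Thin ring: I_cm = MR² = (1.9)(0.37)² = 0.26011 kg m²; centre at d = 0.27 m, so the parallel axis theorem gives I = 0.26011 + (1.9)(0.27)² = 0.39862 kg m².
Total I = 2.4177 kg m²; total mass M = 8.6 kg.
k = √(I/M) = √(2.4177/8.6) = 0.53022 m.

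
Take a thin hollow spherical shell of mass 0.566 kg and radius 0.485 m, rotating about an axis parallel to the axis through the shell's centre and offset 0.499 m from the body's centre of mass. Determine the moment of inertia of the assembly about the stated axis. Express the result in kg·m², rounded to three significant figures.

0.230

I_cm = (2/3)MR² = (2/3)(0.566)(0.485)² = 0.088758 kg·m²; centre at d = 0.499 m, so the parallel axis theorem gives I = 0.088758 + (0.566)(0.499)² = 0.22969 kg·m².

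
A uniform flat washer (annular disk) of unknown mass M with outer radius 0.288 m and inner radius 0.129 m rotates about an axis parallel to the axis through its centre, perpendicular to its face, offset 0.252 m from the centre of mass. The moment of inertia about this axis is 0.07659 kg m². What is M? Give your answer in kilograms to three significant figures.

0.676

I = I_cm + Md² = (1/2)M(R²+r²) + Md² = M·[0.5·[(0.288)² + (0.129)²] + (0.252)²] = M·0.1133.
So M = 0.07659 / 0.1133 = 0.67601 kg.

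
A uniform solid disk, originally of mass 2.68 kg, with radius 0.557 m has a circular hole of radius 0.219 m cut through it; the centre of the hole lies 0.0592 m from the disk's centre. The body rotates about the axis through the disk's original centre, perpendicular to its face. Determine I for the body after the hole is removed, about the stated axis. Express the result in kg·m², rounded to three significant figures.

0.404

Unpierced body about its centre: I₀ = (1/2)MR² = (1/2)(2.68)(0.557)² = 0.41573 kg·m².
The removed disk has mass m = M·(r/R)² = (2.68)(0.219/0.557)² = 0.4143 kg (same uniform areal density).
Its moment of inertia about the rotation axis (parallel-axis theorem): I_hole = (1/2)mr² + md² = (1/2)(0.4143)(0.219)² + (0.4143)(0.0592)² = 0.011387 kg·m².
Treating the hole as negative mass, I = I₀ − I_hole = 0.41573 − 0.011387 = 0.40435 kg·m².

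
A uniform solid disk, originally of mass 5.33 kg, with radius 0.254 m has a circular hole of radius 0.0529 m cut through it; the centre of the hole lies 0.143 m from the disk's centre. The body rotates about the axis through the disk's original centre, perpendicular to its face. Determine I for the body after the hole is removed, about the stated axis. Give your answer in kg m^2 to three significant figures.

0.167

Unpierced body about its centre: I₀ = (1/2)MR² = (1/2)(5.33)(0.254)² = 0.17194 kg m^2.
The removed disk has mass m = M·(r/R)² = (5.33)(0.0529/0.254)² = 0.23119 kg (same uniform areal density).
Its moment of inertia about the rotation axis (parallel-axis theorem): I_hole = (1/2)mr² + md² = (1/2)(0.23119)(0.0529)² + (0.23119)(0.143)² = 0.0050511 kg m^2.
Treating the hole as negative mass, I = I₀ − I_hole = 0.17194 − 0.0050511 = 0.16688 kg m^2.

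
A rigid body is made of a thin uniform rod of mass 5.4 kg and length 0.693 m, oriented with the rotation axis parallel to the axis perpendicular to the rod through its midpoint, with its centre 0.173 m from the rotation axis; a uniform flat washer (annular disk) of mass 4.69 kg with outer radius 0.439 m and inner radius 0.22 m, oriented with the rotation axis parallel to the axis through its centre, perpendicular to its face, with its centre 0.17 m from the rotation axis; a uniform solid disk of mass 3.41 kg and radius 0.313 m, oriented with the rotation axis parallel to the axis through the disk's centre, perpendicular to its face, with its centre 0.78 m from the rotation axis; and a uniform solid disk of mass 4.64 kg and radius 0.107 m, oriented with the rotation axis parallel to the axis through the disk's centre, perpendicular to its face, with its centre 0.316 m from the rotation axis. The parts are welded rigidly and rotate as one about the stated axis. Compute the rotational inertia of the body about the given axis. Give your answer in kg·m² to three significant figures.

3.81

Thin rod: I_cm = (1/12)ML² = (1/12)(5.4)(0.693)² = 0.21611 kg·m²; centre at d = 0.173 m, so the parallel axis theorem gives I = 0.21611 + (5.4)(0.173)² = 0.37773 kg·m².
Annular disk: I_cm = (1/2)M(R²+r²) = (1/2)(4.69)[(0.439)² + (0.22)²] = 0.56543 kg·m²; centre at d = 0.17 m, so the parallel axis theorem gives I = 0.56543 + (4.69)(0.17)² = 0.70097 kg·m².
Solid disk: I_cm = (1/2)MR² = (1/2)(3.41)(0.313)² = 0.16704 kg·m²; centre at d = 0.78 m, so the parallel axis theorem gives I = 0.16704 + (3.41)(0.78)² = 2.2417 kg·m².
Solid disk: I_cm = (1/2)MR² = (1/2)(4.64)(0.107)² = 0.026562 kg·m²; centre at d = 0.316 m, so the parallel axis theorem gives I = 0.026562 + (4.64)(0.316)² = 0.48989 kg·m².
Total I = 0.37773 + 0.70097 + 2.2417 + 0.48989 = 3.8103 kg·m².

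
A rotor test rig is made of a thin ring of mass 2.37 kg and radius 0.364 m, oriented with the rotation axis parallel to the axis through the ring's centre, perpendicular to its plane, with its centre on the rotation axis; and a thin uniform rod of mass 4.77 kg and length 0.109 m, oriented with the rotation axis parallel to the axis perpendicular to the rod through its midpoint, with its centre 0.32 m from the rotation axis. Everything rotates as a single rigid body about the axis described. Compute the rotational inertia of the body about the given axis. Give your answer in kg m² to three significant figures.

Thin ring: I_cm = MR² = (2.37)(0.364)² = 0.31402 kg m²; axis through the centre, so I = 0.31402 kg m².
Thin rod: I_cm = (1/12)ML² = (1/12)(4.77)(0.109)² = 0.0047227 kg m²; centre at d = 0.32 m, so the parallel axis theorem gives I = 0.0047227 + (4.77)(0.32)² = 0.49317 kg m².
Total I = 0.31402 + 0.49317 = 0.80719 kg m².

0.807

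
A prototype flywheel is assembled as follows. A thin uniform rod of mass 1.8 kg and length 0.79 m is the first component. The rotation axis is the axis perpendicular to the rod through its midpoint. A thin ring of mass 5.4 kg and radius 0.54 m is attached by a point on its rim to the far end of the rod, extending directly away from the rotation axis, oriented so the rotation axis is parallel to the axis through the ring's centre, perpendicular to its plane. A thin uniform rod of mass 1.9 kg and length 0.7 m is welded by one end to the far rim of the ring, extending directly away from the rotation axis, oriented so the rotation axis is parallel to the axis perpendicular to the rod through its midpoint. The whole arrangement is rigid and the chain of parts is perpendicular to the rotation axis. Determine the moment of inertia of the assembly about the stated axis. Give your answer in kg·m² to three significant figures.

12.8

Thin rod: I_cm = (1/12)ML² = (1/12)(1.8)(0.79)² = 0.093615 kg·m²; axis through the centre, so I = 0.093615 kg·m².
Thin ring: I_cm = MR² = (5.4)(0.54)² = 1.5746 kg·m²; centre at d = 0.395 + 0.54 = 0.935 m, so the parallel axis theorem gives I = 1.5746 + (5.4)(0.935)² = 6.2955 kg·m².
Thin rod: I_cm = (1/12)ML² = (1/12)(1.9)(0.7)² = 0.077583 kg·m²; centre at d = 0.395 + 0.54 + 0.54 + 0.35 = 1.825 m, so the parallel axis theorem gives I = 0.077583 + (1.9)(1.825)² = 6.4058 kg·m².
Total I = 0.093615 + 6.2955 + 6.4058 = 12.795 kg·m².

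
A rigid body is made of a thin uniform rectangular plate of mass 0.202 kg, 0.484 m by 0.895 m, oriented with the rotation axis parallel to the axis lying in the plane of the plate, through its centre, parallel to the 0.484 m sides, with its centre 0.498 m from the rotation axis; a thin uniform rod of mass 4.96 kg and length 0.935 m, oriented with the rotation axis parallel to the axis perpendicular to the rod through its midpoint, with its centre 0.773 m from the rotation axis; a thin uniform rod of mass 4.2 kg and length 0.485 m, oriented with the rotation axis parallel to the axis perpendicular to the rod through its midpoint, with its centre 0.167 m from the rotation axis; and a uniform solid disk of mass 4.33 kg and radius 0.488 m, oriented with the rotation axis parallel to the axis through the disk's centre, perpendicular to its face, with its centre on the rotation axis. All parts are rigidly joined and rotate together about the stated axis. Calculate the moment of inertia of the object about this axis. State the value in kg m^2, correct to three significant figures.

Rectangular plate: I_cm = (1/12)Mb² = (1/12)(0.202)(0.895)² = 0.013484 kg m^2; centre at d = 0.498 m, so I = I_cm + Md² gives I = 0.013484 + (0.202)(0.498)² = 0.063581 kg m^2.
Thin rod: I_cm = (1/12)ML² = (1/12)(4.96)(0.935)² = 0.36135 kg m^2; centre at d = 0.773 m, so I = I_cm + Md² gives I = 0.36135 + (4.96)(0.773)² = 3.3251 kg m^2.
Thin rod: I_cm = (1/12)ML² = (1/12)(4.2)(0.485)² = 0.082329 kg m^2; centre at d = 0.167 m, so I = I_cm + Md² gives I = 0.082329 + (4.2)(0.167)² = 0.19946 kg m^2.
Solid disk: I_cm = (1/2)MR² = (1/2)(4.33)(0.488)² = 0.51558 kg m^2; axis through the centre, so I = 0.51558 kg m^2.
Total I = 0.063581 + 3.3251 + 0.19946 + 0.51558 = 4.1037 kg m^2.

4.10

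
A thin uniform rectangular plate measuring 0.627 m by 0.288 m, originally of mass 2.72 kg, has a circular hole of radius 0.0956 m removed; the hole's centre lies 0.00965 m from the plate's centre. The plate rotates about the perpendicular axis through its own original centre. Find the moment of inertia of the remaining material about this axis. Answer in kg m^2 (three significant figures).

Unpierced body about its centre: I₀ = (1/12)M(a²+b²) = (1/12)(2.72)[(0.627)² + (0.288)²] = 0.10791 kg m^2.
The removed disk has mass m = M·πr²/(ab) = (2.72)·π(0.0956)²/(0.627·0.288) = 0.43249 kg (same uniform areal density).
Its moment of inertia about the rotation axis (parallel-axis theorem): I_hole = (1/2)mr² + md² = (1/2)(0.43249)(0.0956)² + (0.43249)(0.00965)² = 0.0020166 kg m^2.
Treating the hole as negative mass, I = I₀ − I_hole = 0.10791 − 0.0020166 = 0.10589 kg m^2.

0.106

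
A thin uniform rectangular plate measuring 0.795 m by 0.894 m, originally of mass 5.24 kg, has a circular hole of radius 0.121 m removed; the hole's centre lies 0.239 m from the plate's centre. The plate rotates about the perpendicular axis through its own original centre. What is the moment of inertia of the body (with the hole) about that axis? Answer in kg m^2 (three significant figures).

Unpierced body about its centre: I₀ = (1/12)M(a²+b²) = (1/12)(5.24)[(0.795)² + (0.894)²] = 0.62498 kg m^2.
The removed disk has mass m = M·πr²/(ab) = (5.24)·π(0.121)²/(0.795·0.894) = 0.33912 kg (same uniform areal density).
Its moment of inertia about the rotation axis (parallel-axis theorem): I_hole = (1/2)mr² + md² = (1/2)(0.33912)(0.121)² + (0.33912)(0.239)² = 0.021853 kg m^2.
Treating the hole as negative mass, I = I₀ − I_hole = 0.62498 − 0.021853 = 0.60313 kg m^2.

0.603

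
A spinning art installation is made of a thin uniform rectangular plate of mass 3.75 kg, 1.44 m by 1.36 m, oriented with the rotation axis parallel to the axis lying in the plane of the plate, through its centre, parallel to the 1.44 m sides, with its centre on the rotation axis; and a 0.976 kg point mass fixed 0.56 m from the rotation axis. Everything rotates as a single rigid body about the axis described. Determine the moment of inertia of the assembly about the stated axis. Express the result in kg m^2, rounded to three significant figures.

Rectangular plate: I_cm = (1/12)Mb² = (1/12)(3.75)(1.36)² = 0.578 kg m^2; axis through the centre, so I = 0.578 kg m^2.
Point mass: I_cm = 0; centre at d = 0.56 m, so I = I_cm + Md² gives I = 0 + (0.976)(0.56)² = 0.30607 kg m^2.
Total I = 0.578 + 0.30607 = 0.88407 kg m^2.

0.884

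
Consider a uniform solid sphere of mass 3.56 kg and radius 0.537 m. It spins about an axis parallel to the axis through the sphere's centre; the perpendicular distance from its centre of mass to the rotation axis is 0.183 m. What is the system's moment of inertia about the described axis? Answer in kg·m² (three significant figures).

I_cm = (2/5)MR² = (2/5)(3.56)(0.537)² = 0.41064 kg·m²; centre at d = 0.183 m, so I = I_cm + Md² gives I = 0.41064 + (3.56)(0.183)² = 0.52986 kg·m².

0.530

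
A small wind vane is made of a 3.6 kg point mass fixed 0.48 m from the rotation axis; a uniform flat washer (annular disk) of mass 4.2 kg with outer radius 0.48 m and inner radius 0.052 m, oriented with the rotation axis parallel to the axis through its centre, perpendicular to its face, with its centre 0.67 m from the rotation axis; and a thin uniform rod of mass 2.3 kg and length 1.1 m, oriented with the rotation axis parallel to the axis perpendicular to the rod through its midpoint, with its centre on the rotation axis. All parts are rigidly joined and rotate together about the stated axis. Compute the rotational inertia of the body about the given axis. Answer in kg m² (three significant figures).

3.44

Point mass: I_cm = 0; centre at d = 0.48 m, so I = I_cm + Md² gives I = 0 + (3.6)(0.48)² = 0.82944 kg m².
Annular disk: I_cm = (1/2)M(R²+r²) = (1/2)(4.2)[(0.48)² + (0.052)²] = 0.48952 kg m²; centre at d = 0.67 m, so I = I_cm + Md² gives I = 0.48952 + (4.2)(0.67)² = 2.3749 kg m².
Thin rod: I_cm = (1/12)ML² = (1/12)(2.3)(1.1)² = 0.23192 kg m²; axis through the centre, so I = 0.23192 kg m².
Total I = 0.82944 + 2.3749 + 0.23192 = 3.4363 kg m².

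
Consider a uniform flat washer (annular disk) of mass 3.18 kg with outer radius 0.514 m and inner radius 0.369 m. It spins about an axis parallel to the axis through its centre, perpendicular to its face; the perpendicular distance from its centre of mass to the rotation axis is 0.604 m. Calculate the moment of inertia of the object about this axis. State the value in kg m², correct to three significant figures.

1.80

I_cm = (1/2)M(R²+r²) = (1/2)(3.18)[(0.514)² + (0.369)²] = 0.63657 kg m²; centre at d = 0.604 m, so I = I_cm + Md² gives I = 0.63657 + (3.18)(0.604)² = 1.7967 kg m².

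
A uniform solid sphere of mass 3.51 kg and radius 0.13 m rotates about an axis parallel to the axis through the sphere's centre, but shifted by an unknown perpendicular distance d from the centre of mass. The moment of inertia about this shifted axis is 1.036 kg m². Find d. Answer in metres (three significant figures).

0.537

About the centre-of-mass axis, I_cm = (2/5)MR² = (2/5)(3.51)(0.13)² = 0.023728 kg m².
Parallel axis theorem: I = I_cm + Md², so Md² = 1.036 − 0.023728 = 1.0123 kg m².
d = √(1.0123 / 3.51) = 0.53703 m.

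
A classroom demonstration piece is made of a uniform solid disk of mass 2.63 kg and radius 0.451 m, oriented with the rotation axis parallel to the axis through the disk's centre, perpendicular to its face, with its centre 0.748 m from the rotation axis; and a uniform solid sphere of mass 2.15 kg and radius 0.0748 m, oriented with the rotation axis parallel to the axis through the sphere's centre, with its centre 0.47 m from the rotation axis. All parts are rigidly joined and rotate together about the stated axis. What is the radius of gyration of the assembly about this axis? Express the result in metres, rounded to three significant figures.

Solid disk: I_cm = (1/2)MR² = (1/2)(2.63)(0.451)² = 0.26747 kg m²; centre at d = 0.748 m, so I = I_cm + Md² gives I = 0.26747 + (2.63)(0.748)² = 1.739 kg m².
Solid sphere: I_cm = (2/5)MR² = (2/5)(2.15)(0.0748)² = 0.0048117 kg m²; centre at d = 0.47 m, so I = I_cm + Md² gives I = 0.0048117 + (2.15)(0.47)² = 0.47975 kg m².
Total I = 2.2187 kg m²; total mass M = 4.78 kg.
k = √(I/M) = √(2.2187/4.78) = 0.6813 m.

0.681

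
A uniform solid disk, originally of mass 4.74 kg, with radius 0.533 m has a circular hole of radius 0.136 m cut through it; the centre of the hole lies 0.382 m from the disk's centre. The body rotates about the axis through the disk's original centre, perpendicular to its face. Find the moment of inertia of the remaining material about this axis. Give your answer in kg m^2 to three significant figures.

Unpierced body about its centre: I₀ = (1/2)MR² = (1/2)(4.74)(0.533)² = 0.67329 kg m^2.
The removed disk has mass m = M·(r/R)² = (4.74)(0.136/0.533)² = 0.3086 kg (same uniform areal density).
Its moment of inertia about the rotation axis (parallel-axis theorem): I_hole = (1/2)mr² + md² = (1/2)(0.3086)(0.136)² + (0.3086)(0.382)² = 0.047887 kg m^2.
Treating the hole as negative mass, I = I₀ − I_hole = 0.67329 − 0.047887 = 0.6254 kg m^2.

0.625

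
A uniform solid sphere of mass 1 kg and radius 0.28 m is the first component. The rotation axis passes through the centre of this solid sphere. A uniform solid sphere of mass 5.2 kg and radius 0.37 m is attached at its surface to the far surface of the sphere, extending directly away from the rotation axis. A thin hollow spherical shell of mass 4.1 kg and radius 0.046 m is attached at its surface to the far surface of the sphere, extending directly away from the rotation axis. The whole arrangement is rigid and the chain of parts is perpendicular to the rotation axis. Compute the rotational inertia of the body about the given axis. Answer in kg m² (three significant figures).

Solid sphere: I_cm = (2/5)MR² = (2/5)(1)(0.28)² = 0.03136 kg m²; axis through the centre, so I = 0.03136 kg m².
Solid sphere: I_cm = (2/5)MR² = (2/5)(5.2)(0.37)² = 0.28475 kg m²; centre at d = 0.28 + 0.37 = 0.65 m, so the parallel axis theorem gives I = 0.28475 + (5.2)(0.65)² = 2.4818 kg m².
Spherical shell: I_cm = (2/3)MR² = (2/3)(4.1)(0.046)² = 0.0057837 kg m²; centre at d = 0.28 + 0.37 + 0.37 + 0.046 = 1.066 m, so the parallel axis theorem gives I = 0.0057837 + (4.1)(1.066)² = 4.6648 kg m².
Total I = 0.03136 + 2.4818 + 4.6648 = 7.178 kg m².

7.18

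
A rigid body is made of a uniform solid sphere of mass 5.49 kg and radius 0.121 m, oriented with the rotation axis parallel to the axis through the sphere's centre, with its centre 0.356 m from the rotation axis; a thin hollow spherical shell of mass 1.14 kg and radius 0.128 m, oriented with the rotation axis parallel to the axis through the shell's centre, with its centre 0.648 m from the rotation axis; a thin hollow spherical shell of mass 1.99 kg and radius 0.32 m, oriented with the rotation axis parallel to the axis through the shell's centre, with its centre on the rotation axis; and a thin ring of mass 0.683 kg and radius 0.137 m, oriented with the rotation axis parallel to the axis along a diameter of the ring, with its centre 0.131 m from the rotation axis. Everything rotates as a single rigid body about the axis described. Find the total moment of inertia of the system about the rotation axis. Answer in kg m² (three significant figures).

1.37

Solid sphere: I_cm = (2/5)MR² = (2/5)(5.49)(0.121)² = 0.032152 kg m²; centre at d = 0.356 m, so the parallel axis theorem gives I = 0.032152 + (5.49)(0.356)² = 0.72793 kg m².
Spherical shell: I_cm = (2/3)MR² = (2/3)(1.14)(0.128)² = 0.012452 kg m²; centre at d = 0.648 m, so the parallel axis theorem gives I = 0.012452 + (1.14)(0.648)² = 0.49114 kg m².
Spherical shell: I_cm = (2/3)MR² = (2/3)(1.99)(0.32)² = 0.13585 kg m²; axis through the centre, so I = 0.13585 kg m².
Thin ring: I_cm = (1/2)MR² = (1/2)(0.683)(0.137)² = 0.0064096 kg m²; centre at d = 0.131 m, so the parallel axis theorem gives I = 0.0064096 + (0.683)(0.131)² = 0.018131 kg m².
Total I = 0.72793 + 0.49114 + 0.13585 + 0.018131 = 1.3731 kg m².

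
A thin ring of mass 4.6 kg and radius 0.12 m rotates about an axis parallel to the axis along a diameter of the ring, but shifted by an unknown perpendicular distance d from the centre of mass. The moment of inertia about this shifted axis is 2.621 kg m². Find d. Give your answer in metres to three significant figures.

0.750

About the centre-of-mass axis, I_cm = (1/2)MR² = (1/2)(4.6)(0.12)² = 0.03312 kg m².
Parallel axis theorem: I = I_cm + Md², so Md² = 2.621 − 0.03312 = 2.5879 kg m².
d = √(2.5879 / 4.6) = 0.75006 m.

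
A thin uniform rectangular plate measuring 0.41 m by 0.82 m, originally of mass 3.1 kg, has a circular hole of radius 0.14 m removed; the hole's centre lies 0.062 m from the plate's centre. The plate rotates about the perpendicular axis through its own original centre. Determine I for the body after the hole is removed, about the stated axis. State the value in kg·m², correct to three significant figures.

0.209

Unpierced body about its centre: I₀ = (1/12)M(a²+b²) = (1/12)(3.1)[(0.41)² + (0.82)²] = 0.21713 kg·m².
The removed disk has mass m = M·πr²/(ab) = (3.1)·π(0.14)²/(0.41·0.82) = 0.56777 kg (same uniform areal density).
Its moment of inertia about the rotation axis (parallel-axis theorem): I_hole = (1/2)mr² + md² = (1/2)(0.56777)(0.14)² + (0.56777)(0.062)² = 0.0077466 kg·m².
Treating the hole as negative mass, I = I₀ − I_hole = 0.21713 − 0.0077466 = 0.20938 kg·m².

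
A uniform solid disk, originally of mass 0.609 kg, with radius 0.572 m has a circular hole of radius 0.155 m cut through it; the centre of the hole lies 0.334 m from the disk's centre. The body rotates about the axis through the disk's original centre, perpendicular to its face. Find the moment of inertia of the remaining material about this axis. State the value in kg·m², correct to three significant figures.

0.0941

Unpierced body about its centre: I₀ = (1/2)MR² = (1/2)(0.609)(0.572)² = 0.099628 kg·m².
The removed disk has mass m = M·(r/R)² = (0.609)(0.155/0.572)² = 0.044719 kg (same uniform areal density).
Its moment of inertia about the rotation axis (parallel-axis theorem): I_hole = (1/2)mr² + md² = (1/2)(0.044719)(0.155)² + (0.044719)(0.334)² = 0.0055258 kg·m².
Treating the hole as negative mass, I = I₀ − I_hole = 0.099628 − 0.0055258 = 0.094102 kg·m².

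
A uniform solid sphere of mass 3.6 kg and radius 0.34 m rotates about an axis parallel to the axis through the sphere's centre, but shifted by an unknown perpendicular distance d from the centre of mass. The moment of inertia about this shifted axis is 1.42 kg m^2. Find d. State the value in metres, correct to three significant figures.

0.590

About the centre-of-mass axis, I_cm = (2/5)MR² = (2/5)(3.6)(0.34)² = 0.16646 kg m^2.
Parallel axis theorem: I = I_cm + Md², so Md² = 1.42 − 0.16646 = 1.2535 kg m^2.
d = √(1.2535 / 3.6) = 0.59009 m.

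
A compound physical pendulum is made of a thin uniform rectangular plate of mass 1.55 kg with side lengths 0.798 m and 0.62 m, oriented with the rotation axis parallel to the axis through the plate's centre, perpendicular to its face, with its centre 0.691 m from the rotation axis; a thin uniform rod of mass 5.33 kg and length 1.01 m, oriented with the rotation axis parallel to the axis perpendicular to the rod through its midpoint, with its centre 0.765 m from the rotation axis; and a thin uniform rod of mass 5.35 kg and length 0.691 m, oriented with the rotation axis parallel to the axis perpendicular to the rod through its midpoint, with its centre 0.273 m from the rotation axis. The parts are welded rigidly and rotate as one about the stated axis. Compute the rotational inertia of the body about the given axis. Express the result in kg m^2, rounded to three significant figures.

Rectangular plate: I_cm = (1/12)M(a²+b²) = (1/12)(1.55)[(0.798)² + (0.62)²] = 0.13191 kg m^2; centre at d = 0.691 m, so I = I_cm + Md² gives I = 0.13191 + (1.55)(0.691)² = 0.872 kg m^2.
Thin rod: I_cm = (1/12)ML² = (1/12)(5.33)(1.01)² = 0.45309 kg m^2; centre at d = 0.765 m, so I = I_cm + Md² gives I = 0.45309 + (5.33)(0.765)² = 3.5723 kg m^2.
Thin rod: I_cm = (1/12)ML² = (1/12)(5.35)(0.691)² = 0.21288 kg m^2; centre at d = 0.273 m, so I = I_cm + Md² gives I = 0.21288 + (5.35)(0.273)² = 0.61161 kg m^2.
Total I = 0.872 + 3.5723 + 0.61161 = 5.056 kg m^2.

5.06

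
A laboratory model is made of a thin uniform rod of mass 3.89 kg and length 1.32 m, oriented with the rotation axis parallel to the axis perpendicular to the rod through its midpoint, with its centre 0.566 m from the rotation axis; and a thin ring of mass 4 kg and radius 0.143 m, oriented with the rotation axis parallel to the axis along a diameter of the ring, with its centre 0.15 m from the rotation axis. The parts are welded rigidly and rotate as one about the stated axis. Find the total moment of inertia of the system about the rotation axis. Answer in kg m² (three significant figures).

1.94

Thin rod: I_cm = (1/12)ML² = (1/12)(3.89)(1.32)² = 0.56483 kg m²; centre at d = 0.566 m, so I = I_cm + Md² gives I = 0.56483 + (3.89)(0.566)² = 1.811 kg m².
Thin ring: I_cm = (1/2)MR² = (1/2)(4)(0.143)² = 0.040898 kg m²; centre at d = 0.15 m, so I = I_cm + Md² gives I = 0.040898 + (4)(0.15)² = 0.1309 kg m².
Total I = 1.811 + 0.1309 = 1.9419 kg m².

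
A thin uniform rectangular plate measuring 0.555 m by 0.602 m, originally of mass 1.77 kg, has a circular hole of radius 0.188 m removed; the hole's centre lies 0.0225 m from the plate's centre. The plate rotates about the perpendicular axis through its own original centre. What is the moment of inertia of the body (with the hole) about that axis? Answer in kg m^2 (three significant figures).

Unpierced body about its centre: I₀ = (1/12)M(a²+b²) = (1/12)(1.77)[(0.555)² + (0.602)²] = 0.098888 kg m^2.
The removed disk has mass m = M·πr²/(ab) = (1.77)·π(0.188)²/(0.555·0.602) = 0.58823 kg (same uniform areal density).
Its moment of inertia about the rotation axis (parallel-axis theorem): I_hole = (1/2)mr² + md² = (1/2)(0.58823)(0.188)² + (0.58823)(0.0225)² = 0.010693 kg m^2.
Treating the hole as negative mass, I = I₀ − I_hole = 0.098888 − 0.010693 = 0.088195 kg m^2.

0.0882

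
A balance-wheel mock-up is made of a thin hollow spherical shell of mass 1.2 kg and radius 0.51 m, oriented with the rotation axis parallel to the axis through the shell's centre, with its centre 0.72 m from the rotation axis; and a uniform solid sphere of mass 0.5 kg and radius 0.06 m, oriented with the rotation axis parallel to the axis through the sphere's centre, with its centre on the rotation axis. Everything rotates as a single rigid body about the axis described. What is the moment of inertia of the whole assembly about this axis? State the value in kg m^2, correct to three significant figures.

Spherical shell: I_cm = (2/3)MR² = (2/3)(1.2)(0.51)² = 0.20808 kg m^2; centre at d = 0.72 m, so the parallel axis theorem gives I = 0.20808 + (1.2)(0.72)² = 0.83016 kg m^2.
Solid sphere: I_cm = (2/5)MR² = (2/5)(0.5)(0.06)² = 0.00072 kg m^2; axis through the centre, so I = 0.00072 kg m^2.
Total I = 0.83016 + 0.00072 = 0.83088 kg m^2.

0.831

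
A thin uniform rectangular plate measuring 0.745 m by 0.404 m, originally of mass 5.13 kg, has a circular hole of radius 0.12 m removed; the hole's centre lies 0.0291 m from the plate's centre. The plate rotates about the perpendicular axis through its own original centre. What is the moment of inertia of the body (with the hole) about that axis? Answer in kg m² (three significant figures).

0.301

Unpierced body about its centre: I₀ = (1/12)M(a²+b²) = (1/12)(5.13)[(0.745)² + (0.404)²] = 0.30705 kg m².
The removed disk has mass m = M·πr²/(ab) = (5.13)·π(0.12)²/(0.745·0.404) = 0.77107 kg (same uniform areal density).
Its moment of inertia about the rotation axis (parallel-axis theorem): I_hole = (1/2)mr² + md² = (1/2)(0.77107)(0.12)² + (0.77107)(0.0291)² = 0.0062046 kg m².
Treating the hole as negative mass, I = I₀ − I_hole = 0.30705 − 0.0062046 = 0.30084 kg m².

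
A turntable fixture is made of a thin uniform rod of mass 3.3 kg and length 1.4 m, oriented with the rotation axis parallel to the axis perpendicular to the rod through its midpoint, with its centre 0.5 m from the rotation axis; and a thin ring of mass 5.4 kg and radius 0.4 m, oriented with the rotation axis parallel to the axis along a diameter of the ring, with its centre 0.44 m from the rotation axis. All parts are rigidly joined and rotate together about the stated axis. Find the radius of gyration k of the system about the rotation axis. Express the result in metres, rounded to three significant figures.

0.571

Thin rod: I_cm = (1/12)ML² = (1/12)(3.3)(1.4)² = 0.539 kg m^2; centre at d = 0.5 m, so I = I_cm + Md² gives I = 0.539 + (3.3)(0.5)² = 1.364 kg m^2.
Thin ring: I_cm = (1/2)MR² = (1/2)(5.4)(0.4)² = 0.432 kg m^2; centre at d = 0.44 m, so I = I_cm + Md² gives I = 0.432 + (5.4)(0.44)² = 1.4774 kg m^2.
Total I = 2.8414 kg m^2; total mass M = 8.7 kg.
k = √(I/M) = √(2.8414/8.7) = 0.57149 m.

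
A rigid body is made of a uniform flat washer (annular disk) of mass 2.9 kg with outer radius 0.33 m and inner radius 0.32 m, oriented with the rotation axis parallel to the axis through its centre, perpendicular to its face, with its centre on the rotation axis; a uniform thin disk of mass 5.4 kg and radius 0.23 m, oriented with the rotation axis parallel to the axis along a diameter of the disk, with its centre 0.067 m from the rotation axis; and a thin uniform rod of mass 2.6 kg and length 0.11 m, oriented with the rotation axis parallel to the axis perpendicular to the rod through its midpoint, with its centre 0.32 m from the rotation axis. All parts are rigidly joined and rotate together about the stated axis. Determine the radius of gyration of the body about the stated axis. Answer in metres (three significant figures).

Annular disk: I_cm = (1/2)M(R²+r²) = (1/2)(2.9)[(0.33)² + (0.32)²] = 0.30639 kg m^2; axis through the centre, so I = 0.30639 kg m^2.
Thin disk: I_cm = (1/4)MR² = (1/4)(5.4)(0.23)² = 0.071415 kg m^2; centre at d = 0.067 m, so the parallel axis theorem gives I = 0.071415 + (5.4)(0.067)² = 0.095656 kg m^2.
Thin rod: I_cm = (1/12)ML² = (1/12)(2.6)(0.11)² = 0.0026217 kg m^2; centre at d = 0.32 m, so the parallel axis theorem gives I = 0.0026217 + (2.6)(0.32)² = 0.26886 kg m^2.
Total I = 0.6709 kg m^2; total mass M = 10.9 kg.
k = √(I/M) = √(0.6709/10.9) = 0.24809 m.

0.248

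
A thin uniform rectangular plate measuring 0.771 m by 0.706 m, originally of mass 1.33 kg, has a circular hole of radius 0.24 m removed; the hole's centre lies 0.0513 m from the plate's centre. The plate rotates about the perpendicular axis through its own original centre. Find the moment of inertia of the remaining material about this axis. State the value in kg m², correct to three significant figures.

0.107

Unpierced body about its centre: I₀ = (1/12)M(a²+b²) = (1/12)(1.33)[(0.771)² + (0.706)²] = 0.12113 kg m².
The removed disk has mass m = M·πr²/(ab) = (1.33)·π(0.24)²/(0.771·0.706) = 0.44215 kg (same uniform areal density).
Its moment of inertia about the rotation axis (parallel-axis theorem): I_hole = (1/2)mr² + md² = (1/2)(0.44215)(0.24)² + (0.44215)(0.0513)² = 0.013897 kg m².
Treating the hole as negative mass, I = I₀ − I_hole = 0.12113 − 0.013897 = 0.10723 kg m².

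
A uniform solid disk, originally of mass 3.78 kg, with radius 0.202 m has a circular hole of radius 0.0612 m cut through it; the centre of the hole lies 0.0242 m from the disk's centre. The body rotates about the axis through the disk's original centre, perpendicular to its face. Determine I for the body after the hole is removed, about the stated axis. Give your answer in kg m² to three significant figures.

0.0763

Unpierced body about its centre: I₀ = (1/2)MR² = (1/2)(3.78)(0.202)² = 0.07712 kg m².
The removed disk has mass m = M·(r/R)² = (3.78)(0.0612/0.202)² = 0.34697 kg (same uniform areal density).
Its moment of inertia about the rotation axis (parallel-axis theorem): I_hole = (1/2)mr² + md² = (1/2)(0.34697)(0.0612)² + (0.34697)(0.0242)² = 0.00085298 kg m².
Treating the hole as negative mass, I = I₀ − I_hole = 0.07712 − 0.00085298 = 0.076267 kg m².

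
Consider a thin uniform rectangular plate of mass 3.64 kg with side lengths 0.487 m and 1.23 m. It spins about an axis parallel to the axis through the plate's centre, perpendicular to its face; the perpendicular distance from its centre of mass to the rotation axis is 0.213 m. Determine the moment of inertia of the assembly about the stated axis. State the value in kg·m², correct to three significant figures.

0.696

I_cm = (1/12)M(a²+b²) = (1/12)(3.64)[(0.487)² + (1.23)²] = 0.53085 kg·m²; centre at d = 0.213 m, so I = I_cm + Md² gives I = 0.53085 + (3.64)(0.213)² = 0.696 kg·m².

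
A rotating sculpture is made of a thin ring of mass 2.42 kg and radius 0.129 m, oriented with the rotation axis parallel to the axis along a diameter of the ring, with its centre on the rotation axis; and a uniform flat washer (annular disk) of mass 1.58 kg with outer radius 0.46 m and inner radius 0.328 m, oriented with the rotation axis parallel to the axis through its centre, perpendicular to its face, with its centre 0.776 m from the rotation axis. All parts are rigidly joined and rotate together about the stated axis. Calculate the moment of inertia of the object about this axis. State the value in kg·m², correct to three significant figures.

Thin ring: I_cm = (1/2)MR² = (1/2)(2.42)(0.129)² = 0.020136 kg·m²; axis through the centre, so I = 0.020136 kg·m².
Annular disk: I_cm = (1/2)M(R²+r²) = (1/2)(1.58)[(0.46)² + (0.328)²] = 0.25216 kg·m²; centre at d = 0.776 m, so I = I_cm + Md² gives I = 0.25216 + (1.58)(0.776)² = 1.2036 kg·m².
Total I = 0.020136 + 1.2036 = 1.2237 kg·m².

1.22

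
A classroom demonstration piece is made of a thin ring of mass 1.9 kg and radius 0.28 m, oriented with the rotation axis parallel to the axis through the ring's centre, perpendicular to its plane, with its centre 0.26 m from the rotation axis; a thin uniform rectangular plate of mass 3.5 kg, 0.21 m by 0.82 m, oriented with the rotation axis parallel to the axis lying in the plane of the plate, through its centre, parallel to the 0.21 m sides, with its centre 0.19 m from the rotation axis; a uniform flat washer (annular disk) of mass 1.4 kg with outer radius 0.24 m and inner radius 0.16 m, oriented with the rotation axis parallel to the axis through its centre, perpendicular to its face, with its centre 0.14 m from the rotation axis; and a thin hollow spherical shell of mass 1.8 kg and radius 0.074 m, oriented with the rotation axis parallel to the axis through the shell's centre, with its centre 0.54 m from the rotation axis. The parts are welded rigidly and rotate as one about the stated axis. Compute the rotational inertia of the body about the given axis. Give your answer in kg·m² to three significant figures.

1.22

Thin ring: I_cm = MR² = (1.9)(0.28)² = 0.14896 kg·m²; centre at d = 0.26 m, so the parallel axis theorem gives I = 0.14896 + (1.9)(0.26)² = 0.2774 kg·m².
Rectangular plate: I_cm = (1/12)Mb² = (1/12)(3.5)(0.82)² = 0.19612 kg·m²; centre at d = 0.19 m, so the parallel axis theorem gives I = 0.19612 + (3.5)(0.19)² = 0.32247 kg·m².
Annular disk: I_cm = (1/2)M(R²+r²) = (1/2)(1.4)[(0.24)² + (0.16)²] = 0.05824 kg·m²; centre at d = 0.14 m, so the parallel axis theorem gives I = 0.05824 + (1.4)(0.14)² = 0.08568 kg·m².
Spherical shell: I_cm = (2/3)MR² = (2/3)(1.8)(0.074)² = 0.0065712 kg·m²; centre at d = 0.54 m, so the parallel axis theorem gives I = 0.0065712 + (1.8)(0.54)² = 0.53145 kg·m².
Total I = 0.2774 + 0.32247 + 0.08568 + 0.53145 = 1.217 kg·m².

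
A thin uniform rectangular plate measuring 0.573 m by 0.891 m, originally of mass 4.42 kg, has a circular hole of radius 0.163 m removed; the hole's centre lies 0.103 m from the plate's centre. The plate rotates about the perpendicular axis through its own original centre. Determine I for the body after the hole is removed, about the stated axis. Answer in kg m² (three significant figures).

0.396

Unpierced body about its centre: I₀ = (1/12)M(a²+b²) = (1/12)(4.42)[(0.573)² + (0.891)²] = 0.41335 kg m².
The removed disk has mass m = M·πr²/(ab) = (4.42)·π(0.163)²/(0.573·0.891) = 0.72263 kg (same uniform areal density).
Its moment of inertia about the rotation axis (parallel-axis theorem): I_hole = (1/2)mr² + md² = (1/2)(0.72263)(0.163)² + (0.72263)(0.103)² = 0.017266 kg m².
Treating the hole as negative mass, I = I₀ − I_hole = 0.41335 − 0.017266 = 0.39608 kg m².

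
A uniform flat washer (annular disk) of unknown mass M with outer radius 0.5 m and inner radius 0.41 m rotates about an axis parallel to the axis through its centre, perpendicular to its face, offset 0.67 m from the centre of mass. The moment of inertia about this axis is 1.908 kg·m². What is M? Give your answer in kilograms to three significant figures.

2.90

I = I_cm + Md² = (1/2)M(R²+r²) + Md² = M·[0.5·[(0.5)² + (0.41)²] + (0.67)²] = M·0.65795.
So M = 1.908 / 0.65795 = 2.8999 kg.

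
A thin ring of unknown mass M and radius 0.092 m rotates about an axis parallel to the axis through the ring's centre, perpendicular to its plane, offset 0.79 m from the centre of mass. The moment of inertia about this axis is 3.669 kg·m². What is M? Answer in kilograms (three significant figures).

5.80

I = I_cm + Md² = MR² + Md² = M·[1·(0.092)² + (0.79)²] = M·0.63256.
So M = 3.669 / 0.63256 = 5.8002 kg.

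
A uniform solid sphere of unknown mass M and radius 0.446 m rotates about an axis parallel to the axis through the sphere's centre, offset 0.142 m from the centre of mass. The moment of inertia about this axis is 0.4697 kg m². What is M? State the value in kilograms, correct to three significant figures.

I = I_cm + Md² = (2/5)MR² + Md² = M·[0.4·(0.446)² + (0.142)²] = M·0.09973.
So M = 0.4697 / 0.09973 = 4.7097 kg.

4.71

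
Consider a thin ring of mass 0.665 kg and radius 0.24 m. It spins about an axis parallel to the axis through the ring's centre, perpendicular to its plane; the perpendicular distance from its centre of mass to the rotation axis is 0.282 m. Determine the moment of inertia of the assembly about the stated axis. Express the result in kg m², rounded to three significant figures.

I_cm = MR² = (0.665)(0.24)² = 0.038304 kg m²; centre at d = 0.282 m, so the parallel axis theorem gives I = 0.038304 + (0.665)(0.282)² = 0.091187 kg m².

0.0912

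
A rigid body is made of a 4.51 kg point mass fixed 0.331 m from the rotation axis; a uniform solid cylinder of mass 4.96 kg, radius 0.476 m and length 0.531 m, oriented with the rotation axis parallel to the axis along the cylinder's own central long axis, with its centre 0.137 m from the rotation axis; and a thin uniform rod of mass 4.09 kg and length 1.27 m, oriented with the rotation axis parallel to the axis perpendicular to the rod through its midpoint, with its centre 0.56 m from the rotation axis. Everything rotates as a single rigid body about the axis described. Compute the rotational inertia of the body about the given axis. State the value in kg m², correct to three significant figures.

2.98

Point mass: I_cm = 0; centre at d = 0.331 m, so I = I_cm + Md² gives I = 0 + (4.51)(0.331)² = 0.49412 kg m².
Solid cylinder: I_cm = (1/2)MR² = (1/2)(4.96)(0.476)² = 0.56191 kg m²; centre at d = 0.137 m, so I = I_cm + Md² gives I = 0.56191 + (4.96)(0.137)² = 0.655 kg m².
Thin rod: I_cm = (1/12)ML² = (1/12)(4.09)(1.27)² = 0.54973 kg m²; centre at d = 0.56 m, so I = I_cm + Md² gives I = 0.54973 + (4.09)(0.56)² = 1.8324 kg m².
Total I = 0.49412 + 0.655 + 1.8324 = 2.9815 kg m².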